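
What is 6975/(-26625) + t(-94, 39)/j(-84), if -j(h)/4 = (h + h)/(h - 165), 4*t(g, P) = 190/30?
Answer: -809819/954240 ≈ -0.84865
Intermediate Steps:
t(g, P) = 19/12 (t(g, P) = (190/30)/4 = (190*(1/30))/4 = (¼)*(19/3) = 19/12)
j(h) = -8*h/(-165 + h) (j(h) = -4*(h + h)/(h - 165) = -4*2*h/(-165 + h) = -8*h/(-165 + h))
6975/(-26625) + t(-94, 39)/j(-84) = 6975/(-26625) + 19/(12*((-8*(-84)/(-165 - 84)))) = 6975*(-1/26625) + 19/(12*((-8*(-84)/(-249)))) = -93/355 + 19/(12*((-8*(-84)*(-1/249)))) = -93/355 + 19/(12*(-224/83)) = -93/355 + (19/12)*(-83/224) = -93/355 - 1577/2688 = -809819/954240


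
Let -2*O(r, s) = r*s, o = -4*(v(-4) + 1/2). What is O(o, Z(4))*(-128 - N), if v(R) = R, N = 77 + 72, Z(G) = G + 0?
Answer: 7756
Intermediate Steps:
Z(G) = G
N = 149
o = 14 (o = -4*(-4 + 1/2) = -4*(-4 + ½) = -4*(-7/2) = 14)
O(r, s) = -r*s/2
O(o, Z(4))*(-128 - N) = (-½*14*4)*(-128 - 1*149) = -28*(-128 - 149) = -28*(-277) = 7756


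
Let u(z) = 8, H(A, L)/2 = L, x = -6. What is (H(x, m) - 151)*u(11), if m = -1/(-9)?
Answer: -10856/9 ≈ -1206.2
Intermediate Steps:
m = ⅑ (m = -1*(-⅑) = ⅑ ≈ 0.11111)
H(A, L) = 2*L
(H(x, m) - 151)*u(11) = (2*(⅑) - 151)*8 = (2/9 - 151)*8 = -1357/9*8 = -10856/9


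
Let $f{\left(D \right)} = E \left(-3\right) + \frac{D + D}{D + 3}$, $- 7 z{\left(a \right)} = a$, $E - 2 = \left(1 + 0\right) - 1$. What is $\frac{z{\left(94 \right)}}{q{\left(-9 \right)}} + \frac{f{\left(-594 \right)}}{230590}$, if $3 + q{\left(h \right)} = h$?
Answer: $\frac{1067499899}{953950830} \approx 1.119$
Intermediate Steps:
$E = 2$ ($E = 2 + \left(\left(1 + 0\right) - 1\right) = 2 + \left(1 - 1\right) = 2 + 0 = 2$)
$z{\left(a \right)} = - \frac{a}{7}$
$q{\left(h \right)} = -3 + h$
$f{\left(D \right)} = -6 + \frac{2 D}{3 + D}$ ($f{\left(D \right)} = 2 \left(-3\right) + \frac{D + D}{D + 3} = -6 + \frac{2 D}{3 + D}$)
$\frac{z{\left(94 \right)}}{q{\left(-9 \right)}} + \frac{f{\left(-594 \right)}}{230590} = \frac{\left(- \frac{1}{7}\right) 94}{-3 - 9} + \frac{2 \frac{1}{3 - 594} \left(-9 - -1188\right)}{230590} = - \frac{94}{7 \left(-12\right)} + \frac{2 \left(-9 + 1188\right)}{-591} \cdot \frac{1}{230590} = \left(- \frac{94}{7}\right) \left(- \frac{1}{12}\right) + 2 \left(- \frac{1}{591}\right) 1179 \cdot \frac{1}{230590} = \frac{47}{42} - \frac{393}{22713115} = \frac{1067499899}{953950830}$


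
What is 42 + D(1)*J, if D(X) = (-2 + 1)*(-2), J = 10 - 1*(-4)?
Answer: 70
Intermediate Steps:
J = 14 (J = 10 + 4 = 14)
D(X) = 2 (D(X) = -1*(-2) = 2)
42 + D(1)*J = 42 + 2*14 = 42 + 28 = 70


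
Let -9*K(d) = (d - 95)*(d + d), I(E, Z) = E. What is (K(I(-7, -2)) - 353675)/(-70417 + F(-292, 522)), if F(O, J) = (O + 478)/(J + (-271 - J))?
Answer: 287666771/57249579 ≈ 5.0248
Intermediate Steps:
K(d) = -2*d*(-95 + d)/9 (K(d) = -(d - 95)*(d + d)/9 = -(-95 + d)*2*d/9 = -2*d*(-95 + d)/9)
F(O, J) = -478/271 - O/271 (F(O, J) = (478 + O)/(-271) = (478 + O)*(-1/271) = -478/271 - O/271)
(K(I(-7, -2)) - 353675)/(-70417 + F(-292, 522)) = ((2/9)*(-7)*(95 - 1*(-7)) - 353675)/(-70417 + (-478/271 - 1/271*(-292))) = ((2/9)*(-7)*(95 + 7) - 353675)/(-70417 + (-478/271 + 292/271)) = ((2/9)*(-7)*102 - 353675)/(-70417 - 186/271) = (-476/3 - 353675)/(-19083193/271) = -1061501/3*(-271/19083193) = 287666771/57249579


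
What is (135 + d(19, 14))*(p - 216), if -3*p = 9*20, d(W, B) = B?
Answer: -41124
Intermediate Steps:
p = -60 (p = -3*20 = -⅓*180 = -60)
(135 + d(19, 14))*(p - 216) = (135 + 14)*(-60 - 216) = 149*(-276) = -41124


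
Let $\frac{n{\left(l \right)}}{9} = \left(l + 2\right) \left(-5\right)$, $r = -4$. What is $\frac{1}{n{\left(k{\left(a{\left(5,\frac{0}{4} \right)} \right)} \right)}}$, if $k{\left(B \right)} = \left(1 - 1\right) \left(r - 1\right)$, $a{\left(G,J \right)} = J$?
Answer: $- \frac{1}{90} \approx -0.011111$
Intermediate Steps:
$k{\left(B \right)} = 0$ ($k{\left(B \right)} = \left(1 - 1\right) \left(-4 - 1\right) = 0 \left(-5\right) = 0$)
$n{\left(l \right)} = -90 - 45 l$ ($n{\left(l \right)} = 9 \left(l + 2\right) \left(-5\right) = 9 \left(2 + l\right) \left(-5\right) = 9 \left(-10 - 5 l\right) = -90 - 45 l$)
$\frac{1}{n{\left(k{\left(a{\left(5,\frac{0}{4} \right)} \right)} \right)}} = \frac{1}{-90 - 0} = \frac{1}{-90 + 0} = \frac{1}{-90} = - \frac{1}{90}$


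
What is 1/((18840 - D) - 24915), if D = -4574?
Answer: -1/1501 ≈ -0.00066622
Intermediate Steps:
1/((18840 - D) - 24915) = 1/((18840 - 1*(-4574)) - 24915) = 1/((18840 + 4574) - 24915) = 1/(23414 - 24915) = 1/(-1501) = -1/1501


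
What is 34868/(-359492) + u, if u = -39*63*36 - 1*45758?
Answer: -12061864047/89873 ≈ -1.3421e+5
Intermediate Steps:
u = -134210 (u = -2457*36 - 45758 = -88452 - 45758 = -134210)
34868/(-359492) + u = 34868/(-359492) - 134210 = 34868*(-1/359492) - 134210 = -8717/89873 - 134210 = -12061864047/89873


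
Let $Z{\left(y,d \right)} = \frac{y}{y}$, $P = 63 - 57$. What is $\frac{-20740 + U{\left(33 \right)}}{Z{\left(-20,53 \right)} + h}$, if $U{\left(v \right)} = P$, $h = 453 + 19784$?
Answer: $- \frac{10367}{10119} \approx -1.0245$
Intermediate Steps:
$h = 20237$
$P = 6$ ($P = 63 - 57 = 6$)
$U{\left(v \right)} = 6$
$Z{\left(y,d \right)} = 1$
$\frac{-20740 + U{\left(33 \right)}}{Z{\left(-20,53 \right)} + h} = \frac{-20740 + 6}{1 + 20237} = - \frac{20734}{20238} = \left(-20734\right) \frac{1}{20238} = - \frac{10367}{10119}$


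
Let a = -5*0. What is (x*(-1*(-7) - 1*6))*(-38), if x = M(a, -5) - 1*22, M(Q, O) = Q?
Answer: 836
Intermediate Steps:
a = 0
x = -22 (x = 0 - 1*22 = 0 - 22 = -22)
(x*(-1*(-7) - 1*6))*(-38) = -22*(-1*(-7) - 1*6)*(-38) = -22*(7 - 6)*(-38) = -22*1*(-38) = -22*(-38) = 836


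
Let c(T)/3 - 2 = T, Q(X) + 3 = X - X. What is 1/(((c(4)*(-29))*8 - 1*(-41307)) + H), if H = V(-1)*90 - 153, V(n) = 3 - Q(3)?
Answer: 1/37518 ≈ 2.6654e-5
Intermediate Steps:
Q(X) = -3 (Q(X) = -3 + (X - X) = -3 + 0 = -3)
c(T) = 6 + 3*T
V(n) = 6 (V(n) = 3 - 1*(-3) = 3 + 3 = 6)
H = 387 (H = 6*90 - 153 = 540 - 153 = 387)
1/(((c(4)*(-29))*8 - 1*(-41307)) + H) = 1/((((6 + 3*4)*(-29))*8 - 1*(-41307)) + 387) = 1/((((6 + 12)*(-29))*8 + 41307) + 387) = 1/(((18*(-29))*8 + 41307) + 387) = 1/((-522*8 + 41307) + 387) = 1/((-4176 + 41307) + 387) = 1/(37131 + 387) = 1/37518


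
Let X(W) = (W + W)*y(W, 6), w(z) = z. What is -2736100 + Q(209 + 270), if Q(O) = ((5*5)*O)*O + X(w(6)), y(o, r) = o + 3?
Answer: 3000033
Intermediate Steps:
y(o, r) = 3 + o
X(W) = 2*W*(3 + W) (X(W) = (W + W)*(3 + W) = (2*W)*(3 + W) = 2*W*(3 + W))
Q(O) = 108 + 25*O² (Q(O) = ((5*5)*O)*O + 2*6*(3 + 6) = (25*O)*O + 2*6*9 = 25*O² + 108 = 108 + 25*O²)
-2736100 + Q(209 + 270) = -2736100 + (108 + 25*(209 + 270)²) = -2736100 + (108 + 25*479²) = -2736100 + (108 + 25*229441) = -2736100 + (108 + 5736025) = -2736100 + 5736133 = 3000033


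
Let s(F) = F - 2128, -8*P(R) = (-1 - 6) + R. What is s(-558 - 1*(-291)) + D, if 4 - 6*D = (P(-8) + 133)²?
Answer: -694555/128 ≈ -5426.2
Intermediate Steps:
P(R) = 7/8 - R/8 (P(R) = -((-1 - 6) + R)/8 = -(-7 + R)/8 = 7/8 - R/8)
s(F) = -2128 + F
D = -387995/128 (D = ⅔ - ((7/8 - ⅛*(-8)) + 133)²/6 = ⅔ - ((7/8 + 1) + 133)²/6 = ⅔ - (15/8 + 133)²/6 = ⅔ - (1079/8)²/6 = ⅔ - ⅙*1164241/64 = ⅔ - 1164241/384 = -387995/128 ≈ -3031.2)
s(-558 - 1*(-291)) + D = (-2128 + (-558 - 1*(-291))) - 387995/128 = (-2128 + (-558 + 291)) - 387995/128 = (-2128 - 267) - 387995/128 = -2395 - 387995/128 = -694555/128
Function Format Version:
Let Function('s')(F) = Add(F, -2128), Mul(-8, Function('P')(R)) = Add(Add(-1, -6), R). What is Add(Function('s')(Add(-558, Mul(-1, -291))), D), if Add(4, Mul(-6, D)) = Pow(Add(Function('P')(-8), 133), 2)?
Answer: Rational(-694555, 128) ≈ -5426.2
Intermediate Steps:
Function('P')(R) = Add(Rational(7, 8), Mul(Rational(-1, 8), R)) (Function('P')(R) = Mul(Rational(-1, 8), Add(Add(-1, -6), R)) = Mul(Rational(-1, 8), Add(-7, R)) = Add(Rational(7, 8), Mul(Rational(-1, 8), R)))
Function('s')(F) = Add(-2128, F)
D = Rational(-387995, 128) (D = Add(Rational(2, 3), Mul(Rational(-1, 6), Pow(Add(Add(Rational(7, 8), Mul(Rational(-1, 8), -8)), 133), 2))) = Add(Rational(2, 3), Mul(Rational(-1, 6), Pow(Add(Add(Rational(7, 8), 1), 133), 2))) = Add(Rational(2, 3), Mul(Rational(-1, 6), Pow(Add(Rational(15, 8), 133), 2))) = Add(Rational(2, 3), Mul(Rational(-1, 6), Pow(Rational(1079, 8), 2))) = Add(Rational(2, 3), Mul(Rational(-1, 6), Rational(1164241, 64))) = Add(Rational(2, 3), Rational(-1164241, 384)) = Rational(-387995, 128) ≈ -3031.2)
Add(Function('s')(Add(-558, Mul(-1, -291))), D) = Add(Add(-2128, Add(-558, Mul(-1, -291))), Rational(-387995, 128)) = Add(Add(-2128, Add(-558, 291)), Rational(-387995, 128)) = Add(Add(-2128, -267), Rational(-387995, 128)) = Add(-2395, Rational(-387995, 128)) = Rational(-694555, 128)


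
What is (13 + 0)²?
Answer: 169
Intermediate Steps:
(13 + 0)² = 13² = 169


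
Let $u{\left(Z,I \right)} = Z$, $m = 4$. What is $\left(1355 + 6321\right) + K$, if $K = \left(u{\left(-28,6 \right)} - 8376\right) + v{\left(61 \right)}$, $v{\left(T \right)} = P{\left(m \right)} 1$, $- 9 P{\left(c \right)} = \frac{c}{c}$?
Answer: $- \frac{6553}{9} \approx -728.11$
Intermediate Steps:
$P{\left(c \right)} = - \frac{1}{9}$ ($P{\left(c \right)} = - \frac{c \frac{1}{c}}{9} = \left(- \frac{1}{9}\right) 1 = - \frac{1}{9}$)
$v{\left(T \right)} = - \frac{1}{9}$ ($v{\left(T \right)} = \left(- \frac{1}{9}\right) 1 = - \frac{1}{9}$)
$K = - \frac{75637}{9}$ ($K = \left(-28 - 8376\right) - \frac{1}{9} = -8404 - \frac{1}{9} = - \frac{75637}{9} \approx -8404.1$)
$\left(1355 + 6321\right) + K = \left(1355 + 6321\right) - \frac{75637}{9} = 7676 - \frac{75637}{9} = - \frac{6553}{9}$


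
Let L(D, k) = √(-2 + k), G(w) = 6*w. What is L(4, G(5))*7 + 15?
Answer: 15 + 14*√7 ≈ 52.041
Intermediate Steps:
L(4, G(5))*7 + 15 = √(-2 + 6*5)*7 + 15 = √(-2 + 30)*7 + 15 = √28*7 + 15 = (2*√7)*7 + 15 = 14*√7 + 15 = 15 + 14*√7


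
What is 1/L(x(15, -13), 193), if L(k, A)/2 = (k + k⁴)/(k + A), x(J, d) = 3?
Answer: 7/6 ≈ 1.1667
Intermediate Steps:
L(k, A) = 2*(k + k⁴)/(A + k) (L(k, A) = 2*((k + k⁴)/(k + A)) = 2*((k + k⁴)/(A + k)) = 2*(k + k⁴)/(A + k))
1/L(x(15, -13), 193) = 1/(2*3*(1 + 3³)/(193 + 3)) = 1/(2*3*(1 + 27)/196) = 1/(2*3*(1/196)*28) = 1/(6/7) = 7/6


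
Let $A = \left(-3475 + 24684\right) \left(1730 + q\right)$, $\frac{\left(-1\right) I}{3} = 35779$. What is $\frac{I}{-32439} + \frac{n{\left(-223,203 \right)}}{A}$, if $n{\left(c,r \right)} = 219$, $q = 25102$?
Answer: $\frac{6787037226933}{2051153609648} \approx 3.3089$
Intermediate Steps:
$I = -107337$ ($I = \left(-3\right) 35779 = -107337$)
$A = 569079888$ ($A = \left(-3475 + 24684\right) \left(1730 + 25102\right) = 21209 \cdot 26832 = 569079888$)
$\frac{I}{-32439} + \frac{n{\left(-223,203 \right)}}{A} = - \frac{107337}{-32439} + \frac{219}{569079888} = \left(-107337\right) \left(- \frac{1}{32439}\right) + 219 \cdot \frac{1}{569079888} = \frac{35779}{10813} + \frac{73}{189693296} = \frac{6787037226933}{2051153609648}$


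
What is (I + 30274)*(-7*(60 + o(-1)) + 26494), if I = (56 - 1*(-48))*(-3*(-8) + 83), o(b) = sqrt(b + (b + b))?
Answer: 1079515748 - 289814*I*sqrt(3) ≈ 1.0795e+9 - 5.0197e+5*I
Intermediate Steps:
o(b) = sqrt(3)*sqrt(b) (o(b) = sqrt(b + 2*b) = sqrt(3*b) = sqrt(3)*sqrt(b))
I = 11128 (I = (56 + 48)*(24 + 83) = 104*107 = 11128)
(I + 30274)*(-7*(60 + o(-1)) + 26494) = (11128 + 30274)*(-7*(60 + sqrt(3)*sqrt(-1)) + 26494) = 41402*(-7*(60 + sqrt(3)*I) + 26494) = 41402*(-7*(60 + I*sqrt(3)) + 26494) = 41402*((-420 - 7*I*sqrt(3)) + 26494) = 41402*(26074 - 7*I*sqrt(3)) = 1079515748 - 289814*I*sqrt(3)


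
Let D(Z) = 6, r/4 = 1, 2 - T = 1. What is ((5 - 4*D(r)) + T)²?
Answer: 324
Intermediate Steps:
T = 1 (T = 2 - 1*1 = 2 - 1 = 1)
r = 4 (r = 4*1 = 4)
((5 - 4*D(r)) + T)² = ((5 - 4*6) + 1)² = ((5 - 24) + 1)² = (-19 + 1)² = (-18)² = 324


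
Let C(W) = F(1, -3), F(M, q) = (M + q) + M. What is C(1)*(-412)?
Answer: 412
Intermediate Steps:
F(M, q) = q + 2*M
C(W) = -1 (C(W) = -3 + 2*1 = -3 + 2 = -1)
C(1)*(-412) = -1*(-412) = 412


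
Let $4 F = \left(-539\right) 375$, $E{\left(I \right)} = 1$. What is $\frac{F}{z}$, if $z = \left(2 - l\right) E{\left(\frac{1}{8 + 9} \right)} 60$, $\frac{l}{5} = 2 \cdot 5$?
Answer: $\frac{13475}{768} \approx 17.546$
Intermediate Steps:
$l = 50$ ($l = 5 \cdot 2 \cdot 5 = 5 \cdot 10 = 50$)
$F = - \frac{202125}{4}$ ($F = \frac{\left(-539\right) 375}{4} = \frac{1}{4} \left(-202125\right) = - \frac{202125}{4} \approx -50531.0$)
$z = -2880$ ($z = \left(2 - 50\right) 1 \cdot 60 = \left(-48\right) 1 \cdot 60 = \left(-48\right) 60 = -2880$)
$\frac{F}{z} = - \frac{202125}{4 \left(-2880\right)} = \left(- \frac{202125}{4}\right) \left(- \frac{1}{2880}\right) = \frac{13475}{768}$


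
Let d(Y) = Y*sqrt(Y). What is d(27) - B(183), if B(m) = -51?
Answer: 51 + 81*sqrt(3) ≈ 191.30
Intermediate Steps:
d(Y) = Y**(3/2)
d(27) - B(183) = 27**(3/2) - 1*(-51) = 81*sqrt(3) + 51 = 51 + 81*sqrt(3)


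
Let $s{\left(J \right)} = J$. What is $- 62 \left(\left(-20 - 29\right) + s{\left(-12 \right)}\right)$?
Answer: $3782$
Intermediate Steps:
$- 62 \left(\left(-20 - 29\right) + s{\left(-12 \right)}\right) = - 62 \left(\left(-20 - 29\right) - 12\right) = - 62 \left(-49 - 12\right) = \left(-62\right) \left(-61\right) = 3782$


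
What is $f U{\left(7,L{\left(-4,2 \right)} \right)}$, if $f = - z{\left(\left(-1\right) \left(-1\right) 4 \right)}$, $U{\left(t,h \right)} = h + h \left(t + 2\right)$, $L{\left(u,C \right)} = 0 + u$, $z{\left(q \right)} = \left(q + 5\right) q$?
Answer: $1440$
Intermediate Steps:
$z{\left(q \right)} = q \left(5 + q\right)$ ($z{\left(q \right)} = \left(5 + q\right) q = q \left(5 + q\right)$)
$L{\left(u,C \right)} = u$
$U{\left(t,h \right)} = h + h \left(2 + t\right)$
$f = -36$ ($f = - \left(-1\right) \left(-1\right) 4 \left(5 + \left(-1\right) \left(-1\right) 4\right) = - 1 \cdot 4 \left(5 + 1 \cdot 4\right) = - 4 \left(5 + 4\right) = - 4 \cdot 9 = \left(-1\right) 36 = -36$)
$f U{\left(7,L{\left(-4,2 \right)} \right)} = - 36 \left(- 4 \left(3 + 7\right)\right) = - 36 \left(\left(-4\right) 10\right) = \left(-36\right) \left(-40\right) = 1440$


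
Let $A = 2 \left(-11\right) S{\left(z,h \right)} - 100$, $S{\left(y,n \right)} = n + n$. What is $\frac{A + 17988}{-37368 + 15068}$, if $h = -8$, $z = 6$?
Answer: $- \frac{912}{1115} \approx -0.81794$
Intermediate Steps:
$S{\left(y,n \right)} = 2 n$
$A = 252$ ($A = 2 \left(-11\right) 2 \left(-8\right) - 100 = \left(-22\right) \left(-16\right) - 100 = 352 - 100 = 252$)
$\frac{A + 17988}{-37368 + 15068} = \frac{252 + 17988}{-37368 + 15068} = \frac{18240}{-22300} = 18240 \left(- \frac{1}{22300}\right) = - \frac{912}{1115}$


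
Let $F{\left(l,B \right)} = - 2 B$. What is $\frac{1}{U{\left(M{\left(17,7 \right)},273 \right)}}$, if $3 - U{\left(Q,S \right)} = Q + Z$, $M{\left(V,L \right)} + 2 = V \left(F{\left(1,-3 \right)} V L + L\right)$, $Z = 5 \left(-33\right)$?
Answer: $- \frac{1}{12087} \approx -8.2733 \cdot 10^{-5}$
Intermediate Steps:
$Z = -165$
$M{\left(V,L \right)} = -2 + V \left(L + 6 L V\right)$ ($M{\left(V,L \right)} = -2 + V \left(\left(-2\right) \left(-3\right) V L + L\right) = -2 + V \left(6 V L + L\right) = -2 + V \left(6 L V + L\right) = -2 + V \left(L + 6 L V\right)$)
$U{\left(Q,S \right)} = 168 - Q$ ($U{\left(Q,S \right)} = 3 - \left(Q - 165\right) = 3 - \left(-165 + Q\right) = 168 - Q$)
$\frac{1}{U{\left(M{\left(17,7 \right)},273 \right)}} = \frac{1}{168 - \left(-2 + 7 \cdot 17 + 6 \cdot 7 \cdot 17^{2}\right)} = \frac{1}{168 - \left(-2 + 119 + 6 \cdot 7 \cdot 289\right)} = \frac{1}{168 - \left(-2 + 119 + 12138\right)} = \frac{1}{168 - 12255} = \frac{1}{-12087} = - \frac{1}{12087}$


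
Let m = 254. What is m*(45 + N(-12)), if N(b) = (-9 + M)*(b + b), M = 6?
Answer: 29718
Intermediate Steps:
N(b) = -6*b (N(b) = (-9 + 6)*(b + b) = -6*b)
m*(45 + N(-12)) = 254*(45 - 6*(-12)) = 254*(45 + 72) = 254*117 = 29718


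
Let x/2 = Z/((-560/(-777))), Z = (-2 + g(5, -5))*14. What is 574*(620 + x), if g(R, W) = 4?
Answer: 2002399/5 ≈ 4.0048e+5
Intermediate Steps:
Z = 28 (Z = (-2 + 4)*14 = 2*14 = 28)
x = 777/10 (x = 2*(28/((-560/(-777)))) = 2*(28/((-560*(-1/777)))) = 2*(28/(80/111)) = 2*(28*(111/80)) = 2*(777/20) = 777/10 ≈ 77.700)
574*(620 + x) = 574*(620 + 777/10) = 574*(6977/10) = 2002399/5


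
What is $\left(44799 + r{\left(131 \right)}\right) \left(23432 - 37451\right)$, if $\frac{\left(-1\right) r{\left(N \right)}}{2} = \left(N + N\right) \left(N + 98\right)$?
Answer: $1054186743$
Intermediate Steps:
$r{\left(N \right)} = - 4 N \left(98 + N\right)$ ($r{\left(N \right)} = - 2 \left(N + N\right) \left(N + 98\right) = - 2 \cdot 2 N \left(98 + N\right) = - 4 N \left(98 + N\right)$)
$\left(44799 + r{\left(131 \right)}\right) \left(23432 - 37451\right) = \left(44799 - 524 \left(98 + 131\right)\right) \left(23432 - 37451\right) = \left(44799 - 524 \cdot 229\right) \left(-14019\right) = \left(44799 - 119996\right) \left(-14019\right) = \left(-75197\right) \left(-14019\right) = 1054186743$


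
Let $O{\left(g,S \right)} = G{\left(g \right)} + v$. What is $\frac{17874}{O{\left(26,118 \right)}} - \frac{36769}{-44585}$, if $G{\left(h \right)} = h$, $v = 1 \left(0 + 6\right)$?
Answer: $\frac{399044449}{713360} \approx 559.39$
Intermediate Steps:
$v = 6$ ($v = 1 \cdot 6 = 6$)
$O{\left(g,S \right)} = 6 + g$ ($O{\left(g,S \right)} = g + 6 = 6 + g$)
$\frac{17874}{O{\left(26,118 \right)}} - \frac{36769}{-44585} = \frac{17874}{6 + 26} - \frac{36769}{-44585} = \frac{17874}{32} - - \frac{36769}{44585} = 17874 \cdot \frac{1}{32} + \frac{36769}{44585} = \frac{8937}{16} + \frac{36769}{44585} = \frac{399044449}{713360}$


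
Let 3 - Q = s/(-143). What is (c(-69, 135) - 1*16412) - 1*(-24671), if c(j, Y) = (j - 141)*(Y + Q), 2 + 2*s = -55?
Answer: -2957118/143 ≈ -20679.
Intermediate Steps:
s = -57/2 (s = -1 + (½)*(-55) = -1 - 55/2 = -57/2 ≈ -28.500)
Q = 801/286 (Q = 3 - (-57)/(2*(-143)) = 3 - (-57)*(-1)/(2*143) = 3 - 1*57/286 = 3 - 57/286 = 801/286 ≈ 2.8007)
c(j, Y) = (-141 + j)*(801/286 + Y) (c(j, Y) = (j - 141)*(Y + 801/286) = (-141 + j)*(801/286 + Y))
(c(-69, 135) - 1*16412) - 1*(-24671) = ((-112941/286 - 141*135 + (801/286)*(-69) + 135*(-69)) - 1*16412) - 1*(-24671) = ((-112941/286 - 19035 - 55269/286 - 9315) - 16412) + 24671 = (-4138155/143 - 16412) + 24671 = -6485071/143 + 24671 = -2957118/143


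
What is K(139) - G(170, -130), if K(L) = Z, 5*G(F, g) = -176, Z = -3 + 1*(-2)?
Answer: 151/5 ≈ 30.200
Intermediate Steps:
Z = -5 (Z = -3 - 2 = -5)
G(F, g) = -176/5 (G(F, g) = (⅕)*(-176) = -176/5)
K(L) = -5
K(139) - G(170, -130) = -5 - 1*(-176/5) = -5 + 176/5 = 151/5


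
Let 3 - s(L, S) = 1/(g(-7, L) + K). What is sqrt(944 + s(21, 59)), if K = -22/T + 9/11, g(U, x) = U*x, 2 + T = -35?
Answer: sqrt(3324975697030)/59254 ≈ 30.773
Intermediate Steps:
T = -37 (T = -2 - 35 = -37)
K = 575/407 (K = -22/(-37) + 9/11 = -22*(-1/37) + 9*(1/11) = 22/37 + 9/11 = 575/407 ≈ 1.4128)
s(L, S) = 3 - 1/(575/407 - 7*L) (s(L, S) = 3 - 1/(-7*L + 575/407) = 3 - 1/(575/407 - 7*L))
sqrt(944 + s(21, 59)) = sqrt(944 + (1318 - 8547*21)/(575 - 2849*21)) = sqrt(944 + (1318 - 179487)/(575 - 59829)) = sqrt(944 - 178169/(-59254)) = sqrt(944 - 1/59254*(-178169)) = sqrt(944 + 178169/59254) = sqrt(56113945/59254) = sqrt(3324975697030)/59254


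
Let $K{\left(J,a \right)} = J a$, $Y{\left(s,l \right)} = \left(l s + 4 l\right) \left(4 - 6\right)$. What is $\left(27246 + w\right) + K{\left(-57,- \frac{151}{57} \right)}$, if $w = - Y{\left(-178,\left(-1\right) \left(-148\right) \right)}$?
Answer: $-24107$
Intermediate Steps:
$Y{\left(s,l \right)} = - 8 l - 2 l s$ ($Y{\left(s,l \right)} = \left(4 l + l s\right) \left(-2\right) = - 8 l - 2 l s$)
$w = -51504$ ($w = - \left(-2\right) \left(\left(-1\right) \left(-148\right)\right) \left(4 - 178\right) = - \left(-2\right) 148 \left(-174\right) = \left(-1\right) 51504 = -51504$)
$\left(27246 + w\right) + K{\left(-57,- \frac{151}{57} \right)} = \left(27246 - 51504\right) - 57 \left(- \frac{151}{57}\right) = -24258 - 57 \left(\left(-151\right) \frac{1}{57}\right) = -24258 - -151 = -24258 + 151 = -24107$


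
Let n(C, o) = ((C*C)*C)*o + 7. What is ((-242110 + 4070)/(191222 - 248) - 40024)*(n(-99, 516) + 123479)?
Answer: 637683481252728328/31829 ≈ 2.0035e+13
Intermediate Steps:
n(C, o) = 7 + o*C³ (n(C, o) = (C²*C)*o + 7 = C³*o + 7 = o*C³ + 7 = 7 + o*C³)
((-242110 + 4070)/(191222 - 248) - 40024)*(n(-99, 516) + 123479) = ((-242110 + 4070)/(191222 - 248) - 40024)*((7 + 516*(-99)³) + 123479) = (-238040/190974 - 40024)*((7 + 516*(-970299)) + 123479) = (-238040*1/190974 - 40024)*((7 - 500674284) + 123479) = (-119020/95487 - 40024)*(-500674277 + 123479) = -3821890708/95487*(-500550798) = 637683481252728328/31829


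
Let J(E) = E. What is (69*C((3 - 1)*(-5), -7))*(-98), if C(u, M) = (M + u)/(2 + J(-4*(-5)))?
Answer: 57477/11 ≈ 5225.2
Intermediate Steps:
C(u, M) = M/22 + u/22 (C(u, M) = (M + u)/(2 - 4*(-5)) = (M + u)/(2 + 20) = (M + u)/22 = (M + u)*(1/22) = M/22 + u/22)
(69*C((3 - 1)*(-5), -7))*(-98) = (69*((1/22)*(-7) + ((3 - 1)*(-5))/22))*(-98) = (69*(-7/22 + (2*(-5))/22))*(-98) = (69*(-7/22 + (1/22)*(-10)))*(-98) = (69*(-7/22 - 5/11))*(-98) = (69*(-17/22))*(-98) = -1173/22*(-98) = 57477/11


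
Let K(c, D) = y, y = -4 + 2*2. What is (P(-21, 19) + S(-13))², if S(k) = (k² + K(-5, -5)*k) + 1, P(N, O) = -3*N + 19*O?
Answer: 352836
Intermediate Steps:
y = 0 (y = -4 + 4 = 0)
K(c, D) = 0
S(k) = 1 + k² (S(k) = (k² + 0*k) + 1 = (k² + 0) + 1 = k² + 1 = 1 + k²)
(P(-21, 19) + S(-13))² = ((-3*(-21) + 19*19) + (1 + (-13)²))² = ((63 + 361) + (1 + 169))² = (424 + 170)² = 594² = 352836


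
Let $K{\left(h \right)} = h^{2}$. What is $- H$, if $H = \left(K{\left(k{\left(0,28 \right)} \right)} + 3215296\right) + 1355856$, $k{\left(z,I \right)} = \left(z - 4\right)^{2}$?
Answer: $-4571408$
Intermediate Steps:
$k{\left(z,I \right)} = \left(-4 + z\right)^{2}$
$H = 4571408$ ($H = \left(\left(\left(-4 + 0\right)^{2}\right)^{2} + 3215296\right) + 1355856 = \left(\left(\left(-4\right)^{2}\right)^{2} + 3215296\right) + 1355856 = \left(16^{2} + 3215296\right) + 1355856 = \left(256 + 3215296\right) + 1355856 = 3215552 + 1355856 = 4571408$)
$- H = \left(-1\right) 4571408 = -4571408$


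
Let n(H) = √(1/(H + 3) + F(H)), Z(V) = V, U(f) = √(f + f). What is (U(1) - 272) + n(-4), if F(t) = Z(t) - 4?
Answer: -272 + √2 + 3*I ≈ -270.59 + 3.0*I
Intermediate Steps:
U(f) = √2*√f (U(f) = √(2*f) = √2*√f)
F(t) = -4 + t (F(t) = t - 4 = -4 + t)
n(H) = √(-4 + H + 1/(3 + H)) (n(H) = √(1/(H + 3) + (-4 + H)) = √(1/(3 + H) + (-4 + H)) = √(-4 + H + 1/(3 + H)))
(U(1) - 272) + n(-4) = (√2*√1 - 272) + √((-11 + (-4)² - 1*(-4))/(3 - 4)) = (√2*1 - 272) + √((-11 + 16 + 4)/(-1)) = (√2 - 272) + √(-1*9) = (-272 + √2) + √(-9) = (-272 + √2) + 3*I = -272 + √2 + 3*I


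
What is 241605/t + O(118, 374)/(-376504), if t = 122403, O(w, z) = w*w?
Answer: 7438409129/3840434926 ≈ 1.9369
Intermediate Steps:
O(w, z) = w²
241605/t + O(118, 374)/(-376504) = 241605/122403 + 118²/(-376504) = 241605*(1/122403) + 13924*(-1/376504) = 80535/40801 - 3481/94126 = 7438409129/3840434926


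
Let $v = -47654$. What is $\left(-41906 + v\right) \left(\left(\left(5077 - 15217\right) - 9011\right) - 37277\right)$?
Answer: $5053691680$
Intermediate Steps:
$\left(-41906 + v\right) \left(\left(\left(5077 - 15217\right) - 9011\right) - 37277\right) = \left(-41906 - 47654\right) \left(\left(\left(5077 - 15217\right) - 9011\right) - 37277\right) = - 89560 \left(\left(-10140 - 9011\right) - 37277\right) = - 89560 \left(-19151 - 37277\right) = \left(-89560\right) \left(-56428\right) = 5053691680$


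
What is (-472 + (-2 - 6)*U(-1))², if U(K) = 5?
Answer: 262144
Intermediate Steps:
(-472 + (-2 - 6)*U(-1))² = (-472 + (-2 - 6)*5)² = (-472 - 8*5)² = (-472 - 40)² = (-512)² = 262144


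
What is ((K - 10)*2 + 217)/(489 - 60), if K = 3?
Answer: 203/429 ≈ 0.47319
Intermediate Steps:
((K - 10)*2 + 217)/(489 - 60) = ((3 - 10)*2 + 217)/(489 - 60) = (-7*2 + 217)/429 = (-14 + 217)*(1/429) = 203*(1/429) = 203/429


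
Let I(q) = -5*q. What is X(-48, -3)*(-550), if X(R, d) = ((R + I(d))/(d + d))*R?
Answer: 145200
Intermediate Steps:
X(R, d) = R*(R - 5*d)/(2*d) (X(R, d) = ((R - 5*d)/(d + d))*R = ((R - 5*d)/((2*d)))*R = ((R - 5*d)*(1/(2*d)))*R = ((R - 5*d)/(2*d))*R = R*(R - 5*d)/(2*d))
X(-48, -3)*(-550) = ((½)*(-48)*(-48 - 5*(-3))/(-3))*(-550) = ((½)*(-48)*(-⅓)*(-48 + 15))*(-550) = ((½)*(-48)*(-⅓)*(-33))*(-550) = -264*(-550) = 145200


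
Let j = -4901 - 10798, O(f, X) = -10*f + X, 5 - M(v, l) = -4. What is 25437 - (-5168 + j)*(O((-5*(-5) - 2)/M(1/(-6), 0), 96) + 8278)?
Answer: 1568091845/9 ≈ 1.7423e+8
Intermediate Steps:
M(v, l) = 9 (M(v, l) = 5 - 1*(-4) = 5 + 4 = 9)
O(f, X) = X - 10*f
j = -15699
25437 - (-5168 + j)*(O((-5*(-5) - 2)/M(1/(-6), 0), 96) + 8278) = 25437 - (-5168 - 15699)*((96 - 10*(-5*(-5) - 2)/9) + 8278) = 25437 - (-20867)*((96 - 10*(25 - 2)/9) + 8278) = 25437 - (-20867)*((96 - 230/9) + 8278) = 25437 - (-20867)*(634/9 + 8278) = 25437 - (-20867)*75136/9 = 25437 - 1*(-1567862912/9) = 25437 + 1567862912/9 = 1568091845/9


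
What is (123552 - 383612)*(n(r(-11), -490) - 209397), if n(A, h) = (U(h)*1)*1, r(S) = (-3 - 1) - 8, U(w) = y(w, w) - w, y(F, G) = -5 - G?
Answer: 54202225320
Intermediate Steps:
U(w) = -5 - 2*w (U(w) = (-5 - w) - w = -5 - 2*w)
r(S) = -12 (r(S) = -4 - 8 = -12)
n(A, h) = -5 - 2*h (n(A, h) = ((-5 - 2*h)*1)*1 = (-5 - 2*h)*1 = -5 - 2*h)
(123552 - 383612)*(n(r(-11), -490) - 209397) = (123552 - 383612)*((-5 - 2*(-490)) - 209397) = -260060*((-5 + 980) - 209397) = -260060*(975 - 209397) = -260060*(-208422) = 54202225320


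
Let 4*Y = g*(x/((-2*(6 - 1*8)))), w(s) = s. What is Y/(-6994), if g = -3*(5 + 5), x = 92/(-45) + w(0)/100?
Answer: -23/41964 ≈ -0.00054809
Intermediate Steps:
x = -92/45 (x = 92/(-45) + 0/100 = 92*(-1/45) + 0*(1/100) = -92/45 + 0 = -92/45 ≈ -2.0444)
g = -30 (g = -3*10 = -30)
Y = 23/6 (Y = (-(-184)/(3*((-2*(6 - 1*8)))))/4 = (-(-184)/(3*((-2*(6 - 8)))))/4 = (-(-184)/(3*((-2*(-2)))))/4 = (-(-184)/(3*4))/4 = (-30*(-23/45))/4 = (1/4)*(46/3) = 23/6 ≈ 3.8333)
Y/(-6994) = (23/6)/(-6994) = (23/6)*(-1/6994) = -23/41964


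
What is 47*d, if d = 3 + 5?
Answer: 376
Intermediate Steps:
d = 8
47*d = 47*8 = 376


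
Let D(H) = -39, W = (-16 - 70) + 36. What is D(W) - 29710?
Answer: -29749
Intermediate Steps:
W = -50 (W = -86 + 36 = -50)
D(W) - 29710 = -39 - 29710 = -29749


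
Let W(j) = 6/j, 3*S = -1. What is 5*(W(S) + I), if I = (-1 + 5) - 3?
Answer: -85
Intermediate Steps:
S = -1/3 (S = (1/3)*(-1) = -1/3 ≈ -0.33333)
I = 1 (I = 4 - 3 = 1)
5*(W(S) + I) = 5*(6/(-1/3) + 1) = 5*(6*(-3) + 1) = 5*(-18 + 1) = 5*(-17) = -85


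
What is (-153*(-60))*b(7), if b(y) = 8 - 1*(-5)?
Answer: 119340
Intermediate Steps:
b(y) = 13 (b(y) = 8 + 5 = 13)
(-153*(-60))*b(7) = -153*(-60)*13 = 9180*13 = 119340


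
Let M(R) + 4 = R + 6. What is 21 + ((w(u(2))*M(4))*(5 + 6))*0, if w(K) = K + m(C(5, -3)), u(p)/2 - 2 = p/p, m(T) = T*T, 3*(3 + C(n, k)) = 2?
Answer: 21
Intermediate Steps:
C(n, k) = -7/3 (C(n, k) = -3 + (1/3)*2 = -3 + 2/3 = -7/3)
m(T) = T**2
u(p) = 6 (u(p) = 4 + 2*(p/p) = 4 + 2*1 = 4 + 2 = 6)
M(R) = 2 + R (M(R) = -4 + (R + 6) = -4 + (6 + R) = 2 + R)
w(K) = 49/9 + K (w(K) = K + (-7/3)**2 = K + 49/9 = 49/9 + K)
21 + ((w(u(2))*M(4))*(5 + 6))*0 = 21 + (((49/9 + 6)*(2 + 4))*(5 + 6))*0 = 21 + (((103/9)*6)*11)*0 = 21 + ((206/3)*11)*0 = 21 + (2266/3)*0 = 21 + 0 = 21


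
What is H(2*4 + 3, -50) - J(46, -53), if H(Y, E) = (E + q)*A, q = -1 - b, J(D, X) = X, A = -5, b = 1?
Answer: 313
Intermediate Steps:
q = -2 (q = -1 - 1*1 = -1 - 1 = -2)
H(Y, E) = 10 - 5*E (H(Y, E) = (E - 2)*(-5) = (-2 + E)*(-5) = 10 - 5*E)
H(2*4 + 3, -50) - J(46, -53) = (10 - 5*(-50)) - 1*(-53) = (10 + 250) + 53 = 260 + 53 = 313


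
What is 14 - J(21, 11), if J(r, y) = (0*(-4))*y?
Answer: 14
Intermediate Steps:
J(r, y) = 0 (J(r, y) = 0*y = 0)
14 - J(21, 11) = 14 - 1*0 = 14 + 0 = 14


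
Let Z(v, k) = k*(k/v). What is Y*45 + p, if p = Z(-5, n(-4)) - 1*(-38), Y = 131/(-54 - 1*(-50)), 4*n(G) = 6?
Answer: -7181/5 ≈ -1436.2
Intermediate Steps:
n(G) = 3/2 (n(G) = (1/4)*6 = 3/2)
Y = -131/4 (Y = 131/(-54 + 50) = 131/(-4) = 131*(-1/4) = -131/4 ≈ -32.750)
Z(v, k) = k**2/v
p = 751/20 (p = (3/2)**2/(-5) - 1*(-38) = (9/4)*(-1/5) + 38 = -9/20 + 38 = 751/20 ≈ 37.550)
Y*45 + p = -131/4*45 + 751/20 = -5895/4 + 751/20 = -7181/5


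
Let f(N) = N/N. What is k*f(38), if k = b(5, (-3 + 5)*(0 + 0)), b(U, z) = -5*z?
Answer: 0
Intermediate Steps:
f(N) = 1
k = 0 (k = -5*(-3 + 5)*(0 + 0) = -10*0 = -5*0 = 0)
k*f(38) = 0*1 = 0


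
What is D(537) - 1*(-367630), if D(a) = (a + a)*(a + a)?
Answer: 1521106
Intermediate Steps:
D(a) = 4*a² (D(a) = (2*a)*(2*a) = 4*a²)
D(537) - 1*(-367630) = 4*537² - 1*(-367630) = 4*288369 + 367630 = 1153476 + 367630 = 1521106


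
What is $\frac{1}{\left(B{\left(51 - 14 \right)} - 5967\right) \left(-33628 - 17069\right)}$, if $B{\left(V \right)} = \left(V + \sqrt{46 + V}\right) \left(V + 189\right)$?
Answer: $- \frac{2395}{75879061749} + \frac{226 \sqrt{83}}{75879061749} \approx -4.4286 \cdot 10^{-9}$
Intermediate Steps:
$B{\left(V \right)} = \left(189 + V\right) \left(V + \sqrt{46 + V}\right)$ ($B{\left(V \right)} = \left(V + \sqrt{46 + V}\right) \left(189 + V\right) = \left(189 + V\right) \left(V + \sqrt{46 + V}\right)$)
$\frac{1}{\left(B{\left(51 - 14 \right)} - 5967\right) \left(-33628 - 17069\right)} = \frac{1}{\left(\left(\left(51 - 14\right)^{2} + 189 \left(51 - 14\right) + 189 \sqrt{46 + \left(51 - 14\right)} + \left(51 - 14\right) \sqrt{46 + \left(51 - 14\right)}\right) - 5967\right) \left(-33628 - 17069\right)} = \frac{1}{\left(\left(37^{2} + 189 \cdot 37 + 189 \sqrt{46 + 37} + 37 \sqrt{46 + 37}\right) - 5967\right) \left(-50697\right)} = \frac{1}{\left(\left(1369 + 6993 + 189 \sqrt{83} + 37 \sqrt{83}\right) - 5967\right) \left(-50697\right)} = \frac{1}{\left(\left(8362 + 226 \sqrt{83}\right) - 5967\right) \left(-50697\right)} = \frac{1}{\left(2395 + 226 \sqrt{83}\right) \left(-50697\right)} = \frac{1}{-121419315 - 11457522 \sqrt{83}}$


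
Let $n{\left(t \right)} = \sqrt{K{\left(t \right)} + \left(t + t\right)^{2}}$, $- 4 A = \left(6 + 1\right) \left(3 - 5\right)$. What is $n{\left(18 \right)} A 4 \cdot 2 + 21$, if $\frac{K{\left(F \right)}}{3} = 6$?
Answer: $21 + 84 \sqrt{146} \approx 1036.0$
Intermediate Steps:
$K{\left(F \right)} = 18$ ($K{\left(F \right)} = 3 \cdot 6 = 18$)
$A = \frac{7}{2}$ ($A = - \frac{\left(6 + 1\right) \left(3 - 5\right)}{4} = - \frac{7 \left(3 - 5\right)}{4} = - \frac{7 \left(-2\right)}{4} = \left(- \frac{1}{4}\right) \left(-14\right) = \frac{7}{2} \approx 3.5$)
$n{\left(t \right)} = \sqrt{18 + 4 t^{2}}$ ($n{\left(t \right)} = \sqrt{18 + \left(t + t\right)^{2}} = \sqrt{18 + \left(2 t\right)^{2}} = \sqrt{18 + 4 t^{2}}$)
$n{\left(18 \right)} A 4 \cdot 2 + 21 = \sqrt{18 + 4 \cdot 18^{2}} \cdot \frac{7}{2} \cdot 4 \cdot 2 + 21 = \sqrt{18 + 4 \cdot 324} \cdot 14 \cdot 2 + 21 = \sqrt{18 + 1296} \cdot 28 + 21 = \sqrt{1314} \cdot 28 + 21 = 3 \sqrt{146} \cdot 28 + 21 = 84 \sqrt{146} + 21 = 21 + 84 \sqrt{146}$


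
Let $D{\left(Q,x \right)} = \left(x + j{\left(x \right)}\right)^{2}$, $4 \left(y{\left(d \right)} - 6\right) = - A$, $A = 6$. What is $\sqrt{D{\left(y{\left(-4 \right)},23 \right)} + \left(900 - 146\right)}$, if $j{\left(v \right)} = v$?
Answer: $\sqrt{2870} \approx 53.572$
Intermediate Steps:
$y{\left(d \right)} = \frac{9}{2}$ ($y{\left(d \right)} = 6 + \frac{\left(-1\right) 6}{4} = 6 + \frac{1}{4} \left(-6\right) = 6 - \frac{3}{2} = \frac{9}{2}$)
$D{\left(Q,x \right)} = 4 x^{2}$ ($D{\left(Q,x \right)} = \left(x + x\right)^{2} = \left(2 x\right)^{2} = 4 x^{2}$)
$\sqrt{D{\left(y{\left(-4 \right)},23 \right)} + \left(900 - 146\right)} = \sqrt{4 \cdot 23^{2} + \left(900 - 146\right)} = \sqrt{4 \cdot 529 + 754} = \sqrt{2116 + 754} = \sqrt{2870}$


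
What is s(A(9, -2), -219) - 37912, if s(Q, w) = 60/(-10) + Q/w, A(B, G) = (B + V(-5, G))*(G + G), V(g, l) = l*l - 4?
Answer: -2768002/73 ≈ -37918.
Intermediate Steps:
V(g, l) = -4 + l² (V(g, l) = l² - 4 = -4 + l²)
A(B, G) = 2*G*(-4 + B + G²) (A(B, G) = (B + (-4 + G²))*(G + G) = (-4 + B + G²)*(2*G) = 2*G*(-4 + B + G²))
s(Q, w) = -6 + Q/w (s(Q, w) = 60*(-⅒) + Q/w = -6 + Q/w)
s(A(9, -2), -219) - 37912 = (-6 + (2*(-2)*(-4 + 9 + (-2)²))/(-219)) - 37912 = (-6 + (2*(-2)*(-4 + 9 + 4))*(-1/219)) - 37912 = (-6 + (2*(-2)*9)*(-1/219)) - 37912 = (-6 - 36*(-1/219)) - 37912 = (-6 + 12/73) - 37912 = -426/73 - 37912 = -2768002/73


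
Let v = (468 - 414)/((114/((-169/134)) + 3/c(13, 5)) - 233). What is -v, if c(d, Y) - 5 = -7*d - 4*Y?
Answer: 967356/5793725 ≈ 0.16697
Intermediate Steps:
c(d, Y) = 5 - 7*d - 4*Y (c(d, Y) = 5 + (-7*d - 4*Y) = 5 - 7*d - 4*Y)
v = -967356/5793725 (v = (468 - 414)/((114/((-169/134)) + 3/(5 - 7*13 - 4*5)) - 233) = 54/((114/((-169*1/134)) + 3/(5 - 91 - 20)) - 233) = 54/((114/(-169/134) + 3/(-106)) - 233) = 54/((114*(-134/169) + 3*(-1/106)) - 233) = 54/((-15276/169 - 3/106) - 233) = 54/(-1619763/17914 - 233) = 54/(-5793725/17914) = 54*(-17914/5793725) = -967356/5793725 ≈ -0.16697)
-v = -1*(-967356/5793725) = 967356/5793725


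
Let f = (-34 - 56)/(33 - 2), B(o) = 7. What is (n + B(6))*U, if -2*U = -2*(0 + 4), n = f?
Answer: 508/31 ≈ 16.387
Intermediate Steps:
f = -90/31 ≈ -2.9032
n = -90/31 ≈ -2.9032
U = 4 (U = -(-1)*(0 + 4) = -(-1)*4 = -½*(-8) = 4)
(n + B(6))*U = (-90/31 + 7)*4 = (127/31)*4 = 508/31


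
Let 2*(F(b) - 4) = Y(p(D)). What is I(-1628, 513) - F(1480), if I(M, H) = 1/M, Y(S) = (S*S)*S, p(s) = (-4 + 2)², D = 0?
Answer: -58609/1628 ≈ -36.001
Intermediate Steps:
p(s) = 4 (p(s) = (-2)² = 4)
Y(S) = S³ (Y(S) = S²*S = S³)
F(b) = 36 (F(b) = 4 + (½)*4³ = 4 + (½)*64 = 4 + 32 = 36)
I(-1628, 513) - F(1480) = 1/(-1628) - 1*36 = -1/1628 - 36 = -58609/1628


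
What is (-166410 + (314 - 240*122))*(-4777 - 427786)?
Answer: 84512428688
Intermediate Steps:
(-166410 + (314 - 240*122))*(-4777 - 427786) = (-166410 + (314 - 29280))*(-432563) = (-166410 - 28966)*(-432563) = -195376*(-432563) = 84512428688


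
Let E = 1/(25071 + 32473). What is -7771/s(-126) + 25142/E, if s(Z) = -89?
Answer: 128762648843/89 ≈ 1.4468e+9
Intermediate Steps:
E = 1/57544 ≈ 1.7378e-5
-7771/s(-126) + 25142/E = -7771/(-89) + 25142/(1/57544) = -7771*(-1/89) + 25142*57544 = 7771/89 + 1446771248 = 128762648843/89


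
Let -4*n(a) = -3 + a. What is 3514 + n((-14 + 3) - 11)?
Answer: 14081/4 ≈ 3520.3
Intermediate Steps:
n(a) = ¾ - a/4 (n(a) = -(-3 + a)/4 = ¾ - a/4)
3514 + n((-14 + 3) - 11) = 3514 + (¾ - ((-14 + 3) - 11)/4) = 3514 + (¾ - (-11 - 11)/4) = 3514 + (¾ - ¼*(-22)) = 3514 + (¾ + 11/2) = 3514 + 25/4 = 14081/4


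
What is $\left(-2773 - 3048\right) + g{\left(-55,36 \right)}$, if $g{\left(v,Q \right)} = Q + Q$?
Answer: $-5749$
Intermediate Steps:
$g{\left(v,Q \right)} = 2 Q$
$\left(-2773 - 3048\right) + g{\left(-55,36 \right)} = \left(-2773 - 3048\right) + 2 \cdot 36 = -5821 + 72 = -5749$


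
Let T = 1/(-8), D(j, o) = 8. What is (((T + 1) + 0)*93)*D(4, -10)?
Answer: 651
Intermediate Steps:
T = -⅛ ≈ -0.12500
(((T + 1) + 0)*93)*D(4, -10) = (((-⅛ + 1) + 0)*93)*8 = ((7/8 + 0)*93)*8 = ((7/8)*93)*8 = (651/8)*8 = 651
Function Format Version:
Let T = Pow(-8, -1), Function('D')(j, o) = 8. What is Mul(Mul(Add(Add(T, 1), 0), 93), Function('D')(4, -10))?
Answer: 651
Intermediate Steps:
T = Rational(-1, 8) ≈ -0.12500
Mul(Mul(Add(Add(T, 1), 0), 93), Function('D')(4, -10)) = Mul(Mul(Add(Add(Rational(-1, 8), 1), 0), 93), 8) = Mul(Mul(Add(Rational(7, 8), 0), 93), 8) = Mul(Mul(Rational(7, 8), 93), 8) = Mul(Rational(651, 8), 8) = 651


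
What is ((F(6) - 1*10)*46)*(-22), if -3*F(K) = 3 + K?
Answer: 13156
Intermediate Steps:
F(K) = -1 - K/3 (F(K) = -(3 + K)/3 = -1 - K/3)
((F(6) - 1*10)*46)*(-22) = (((-1 - 1/3*6) - 1*10)*46)*(-22) = (((-1 - 2) - 10)*46)*(-22) = ((-3 - 10)*46)*(-22) = -13*46*(-22) = -598*(-22) = 13156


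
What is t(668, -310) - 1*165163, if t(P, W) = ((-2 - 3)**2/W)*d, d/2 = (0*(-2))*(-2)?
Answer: -165163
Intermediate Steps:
d = 0 (d = 2*((0*(-2))*(-2)) = 2*(0*(-2)) = 2*0 = 0)
t(P, W) = 0 (t(P, W) = ((-2 - 3)**2/W)*0 = ((-5)**2/W)*0 = (25/W)*0 = 0)
t(668, -310) - 1*165163 = 0 - 1*165163 = 0 - 165163 = -165163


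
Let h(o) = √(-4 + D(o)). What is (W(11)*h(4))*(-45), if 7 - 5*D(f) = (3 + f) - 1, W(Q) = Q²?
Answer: -1089*I*√95 ≈ -10614.0*I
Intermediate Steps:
D(f) = 1 - f/5 (D(f) = 7/5 - ((3 + f) - 1)/5 = 7/5 - (2 + f)/5 = 7/5 + (-⅖ - f/5) = 1 - f/5)
h(o) = √(-3 - o/5) (h(o) = √(-4 + (1 - o/5)) = √(-3 - o/5))
(W(11)*h(4))*(-45) = (11²*(√(-75 - 5*4)/5))*(-45) = (121*(√(-75 - 20)/5))*(-45) = (121*(√(-95)/5))*(-45) = (121*((I*√95)/5))*(-45) = (121*(I*√95/5))*(-45) = (121*I*√95/5)*(-45) = -1089*I*√95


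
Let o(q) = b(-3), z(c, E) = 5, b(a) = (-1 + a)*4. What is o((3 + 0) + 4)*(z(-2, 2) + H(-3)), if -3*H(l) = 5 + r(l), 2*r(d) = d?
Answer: -184/3 ≈ -61.333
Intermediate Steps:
r(d) = d/2
b(a) = -4 + 4*a
o(q) = -16 (o(q) = -4 + 4*(-3) = -4 - 12 = -16)
H(l) = -5/3 - l/6 (H(l) = -(5 + l/2)/3 = -5/3 - l/6)
o((3 + 0) + 4)*(z(-2, 2) + H(-3)) = -16*(5 + (-5/3 - ⅙*(-3))) = -16*(5 + (-5/3 + ½)) = -16*(5 - 7/6) = -16*23/6 = -184/3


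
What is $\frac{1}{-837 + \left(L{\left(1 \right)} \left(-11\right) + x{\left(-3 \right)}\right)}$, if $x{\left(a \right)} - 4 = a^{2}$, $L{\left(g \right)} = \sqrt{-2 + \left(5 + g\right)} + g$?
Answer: $- \frac{1}{857} \approx -0.0011669$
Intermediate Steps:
$L{\left(g \right)} = g + \sqrt{3 + g}$ ($L{\left(g \right)} = \sqrt{3 + g} + g = g + \sqrt{3 + g}$)
$x{\left(a \right)} = 4 + a^{2}$
$\frac{1}{-837 + \left(L{\left(1 \right)} \left(-11\right) + x{\left(-3 \right)}\right)} = \frac{1}{-837 + \left(\left(1 + \sqrt{3 + 1}\right) \left(-11\right) + \left(4 + \left(-3\right)^{2}\right)\right)} = \frac{1}{-837 + \left(\left(1 + \sqrt{4}\right) \left(-11\right) + \left(4 + 9\right)\right)} = \frac{1}{-837 + \left(\left(1 + 2\right) \left(-11\right) + 13\right)} = \frac{1}{-837 + \left(3 \left(-11\right) + 13\right)} = \frac{1}{-837 + \left(-33 + 13\right)} = \frac{1}{-837 - 20} = \frac{1}{-857} = - \frac{1}{857}$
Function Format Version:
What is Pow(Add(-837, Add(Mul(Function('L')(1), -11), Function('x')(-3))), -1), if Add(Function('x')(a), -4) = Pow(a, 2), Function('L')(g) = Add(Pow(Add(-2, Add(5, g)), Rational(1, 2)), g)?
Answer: Rational(-1, 857) ≈ -0.0011669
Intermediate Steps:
Function('L')(g) = Add(g, Pow(Add(3, g), Rational(1, 2))) (Function('L')(g) = Add(Pow(Add(3, g), Rational(1, 2)), g) = Add(g, Pow(Add(3, g), Rational(1, 2))))
Function('x')(a) = Add(4, Pow(a, 2))
Pow(Add(-837, Add(Mul(Function('L')(1), -11), Function('x')(-3))), -1) = Pow(Add(-837, Add(Mul(Add(1, Pow(Add(3, 1), Rational(1, 2))), -11), Add(4, Pow(-3, 2)))), -1) = Pow(Add(-837, Add(Mul(Add(1, Pow(4, Rational(1, 2))), -11), Add(4, 9))), -1) = Pow(Add(-837, Add(Mul(Add(1, 2), -11), 13)), -1) = Pow(Add(-837, Add(Mul(3, -11), 13)), -1) = Pow(Add(-837, Add(-33, 13)), -1) = Pow(Add(-837, -20), -1) = Pow(-857, -1) = Rational(-1, 857)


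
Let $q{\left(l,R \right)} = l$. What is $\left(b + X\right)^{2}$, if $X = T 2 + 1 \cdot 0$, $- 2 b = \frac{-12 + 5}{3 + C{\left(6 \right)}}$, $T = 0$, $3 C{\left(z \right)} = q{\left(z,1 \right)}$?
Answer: $\frac{49}{100} \approx 0.49$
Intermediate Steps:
$C{\left(z \right)} = \frac{z}{3}$
$b = \frac{7}{10}$ ($b = - \frac{\left(-12 + 5\right) \frac{1}{3 + \frac{1}{3} \cdot 6}}{2} = - \frac{\left(-7\right) \frac{1}{3 + 2}}{2} = - \frac{\left(-7\right) \frac{1}{5}}{2} = \left(- \frac{1}{2}\right) \left(- \frac{7}{5}\right) = \frac{7}{10} \approx 0.7$)
$X = 0$ ($X = 0 \cdot 2 + 1 \cdot 0 = 0 + 0 = 0$)
$\left(b + X\right)^{2} = \left(\frac{7}{10} + 0\right)^{2} = \left(\frac{7}{10}\right)^{2} = \frac{49}{100}$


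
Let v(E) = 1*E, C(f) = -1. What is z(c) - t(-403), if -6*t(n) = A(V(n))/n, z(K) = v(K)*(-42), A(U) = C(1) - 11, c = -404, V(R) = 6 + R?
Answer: 6838106/403 ≈ 16968.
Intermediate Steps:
v(E) = E
A(U) = -12 (A(U) = -1 - 11 = -12)
z(K) = -42*K (z(K) = K*(-42) = -42*K)
t(n) = 2/n (t(n) = -(-2)/n = 2/n)
z(c) - t(-403) = -42*(-404) - 2/(-403) = 16968 - 2*(-1)/403 = 16968 - 1*(-2/403) = 16968 + 2/403 = 6838106/403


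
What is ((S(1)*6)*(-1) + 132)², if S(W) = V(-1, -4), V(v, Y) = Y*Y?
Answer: 1296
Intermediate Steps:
V(v, Y) = Y²
S(W) = 16 (S(W) = (-4)² = 16)
((S(1)*6)*(-1) + 132)² = ((16*6)*(-1) + 132)² = (96*(-1) + 132)² = (-96 + 132)² = 36² = 1296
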